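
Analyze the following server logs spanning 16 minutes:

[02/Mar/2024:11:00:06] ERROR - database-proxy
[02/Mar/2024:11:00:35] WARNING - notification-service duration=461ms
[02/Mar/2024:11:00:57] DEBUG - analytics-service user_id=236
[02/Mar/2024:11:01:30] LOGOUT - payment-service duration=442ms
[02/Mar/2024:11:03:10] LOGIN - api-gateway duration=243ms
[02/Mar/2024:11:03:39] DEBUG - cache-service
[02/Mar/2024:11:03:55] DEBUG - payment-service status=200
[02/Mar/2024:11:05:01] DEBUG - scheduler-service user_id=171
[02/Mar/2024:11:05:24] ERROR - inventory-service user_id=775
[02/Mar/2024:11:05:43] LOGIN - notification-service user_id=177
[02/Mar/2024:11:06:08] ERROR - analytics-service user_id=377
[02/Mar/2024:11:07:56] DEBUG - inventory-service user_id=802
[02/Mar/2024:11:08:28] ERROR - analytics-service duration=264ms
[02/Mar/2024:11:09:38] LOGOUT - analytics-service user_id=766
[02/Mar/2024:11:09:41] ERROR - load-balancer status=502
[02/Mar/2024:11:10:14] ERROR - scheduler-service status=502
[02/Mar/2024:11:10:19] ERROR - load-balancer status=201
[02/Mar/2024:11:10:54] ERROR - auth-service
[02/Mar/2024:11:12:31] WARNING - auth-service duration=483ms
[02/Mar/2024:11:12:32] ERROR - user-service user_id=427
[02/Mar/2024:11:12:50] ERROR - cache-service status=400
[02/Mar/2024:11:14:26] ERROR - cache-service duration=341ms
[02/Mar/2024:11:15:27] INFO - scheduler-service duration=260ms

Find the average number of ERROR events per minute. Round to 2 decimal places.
0.69

To calculate the rate:

1. Count total ERROR events: 11
2. Total time period: 16 minutes
3. Rate = 11 / 16 = 0.69 events per minute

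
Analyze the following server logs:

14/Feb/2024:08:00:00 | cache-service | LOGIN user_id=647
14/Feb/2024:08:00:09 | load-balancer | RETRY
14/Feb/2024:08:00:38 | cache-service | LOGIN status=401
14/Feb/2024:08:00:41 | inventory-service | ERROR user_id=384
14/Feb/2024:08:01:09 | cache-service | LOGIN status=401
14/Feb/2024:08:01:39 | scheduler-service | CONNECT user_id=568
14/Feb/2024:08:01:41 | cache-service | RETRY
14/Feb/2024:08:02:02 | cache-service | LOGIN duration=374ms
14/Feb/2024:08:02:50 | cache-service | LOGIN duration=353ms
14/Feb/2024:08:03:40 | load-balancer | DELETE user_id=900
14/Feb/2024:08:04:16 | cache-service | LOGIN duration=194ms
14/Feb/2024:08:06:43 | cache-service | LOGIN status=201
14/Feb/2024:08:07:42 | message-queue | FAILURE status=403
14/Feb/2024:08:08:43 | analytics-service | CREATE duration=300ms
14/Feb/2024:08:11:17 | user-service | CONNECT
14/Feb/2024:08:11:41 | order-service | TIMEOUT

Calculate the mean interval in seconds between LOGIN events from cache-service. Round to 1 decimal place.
67.2

To calculate average interval:

1. Find all LOGIN events for cache-service in order
2. Calculate time gaps between consecutive events
3. Compute mean of gaps: 403 / 6 = 67.2 seconds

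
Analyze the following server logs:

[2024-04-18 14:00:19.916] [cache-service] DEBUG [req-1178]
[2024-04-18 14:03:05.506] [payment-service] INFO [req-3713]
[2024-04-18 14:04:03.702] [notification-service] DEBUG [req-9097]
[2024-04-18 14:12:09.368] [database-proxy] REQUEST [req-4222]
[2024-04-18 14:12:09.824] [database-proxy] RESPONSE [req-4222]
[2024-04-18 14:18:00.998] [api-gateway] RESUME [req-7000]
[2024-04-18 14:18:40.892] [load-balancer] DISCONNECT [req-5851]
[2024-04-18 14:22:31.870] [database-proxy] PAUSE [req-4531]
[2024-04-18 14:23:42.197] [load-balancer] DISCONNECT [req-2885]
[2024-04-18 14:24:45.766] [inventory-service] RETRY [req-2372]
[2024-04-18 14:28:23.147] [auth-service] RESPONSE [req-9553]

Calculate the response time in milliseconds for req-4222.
456

To calculate latency:

1. Find REQUEST with id req-4222: 2024-04-18 14:12:09.368
2. Find RESPONSE with id req-4222: 2024-04-18 14:12:09.824
3. Latency: 2024-04-18 14:12:09.824 - 2024-04-18 14:12:09.368 = 456ms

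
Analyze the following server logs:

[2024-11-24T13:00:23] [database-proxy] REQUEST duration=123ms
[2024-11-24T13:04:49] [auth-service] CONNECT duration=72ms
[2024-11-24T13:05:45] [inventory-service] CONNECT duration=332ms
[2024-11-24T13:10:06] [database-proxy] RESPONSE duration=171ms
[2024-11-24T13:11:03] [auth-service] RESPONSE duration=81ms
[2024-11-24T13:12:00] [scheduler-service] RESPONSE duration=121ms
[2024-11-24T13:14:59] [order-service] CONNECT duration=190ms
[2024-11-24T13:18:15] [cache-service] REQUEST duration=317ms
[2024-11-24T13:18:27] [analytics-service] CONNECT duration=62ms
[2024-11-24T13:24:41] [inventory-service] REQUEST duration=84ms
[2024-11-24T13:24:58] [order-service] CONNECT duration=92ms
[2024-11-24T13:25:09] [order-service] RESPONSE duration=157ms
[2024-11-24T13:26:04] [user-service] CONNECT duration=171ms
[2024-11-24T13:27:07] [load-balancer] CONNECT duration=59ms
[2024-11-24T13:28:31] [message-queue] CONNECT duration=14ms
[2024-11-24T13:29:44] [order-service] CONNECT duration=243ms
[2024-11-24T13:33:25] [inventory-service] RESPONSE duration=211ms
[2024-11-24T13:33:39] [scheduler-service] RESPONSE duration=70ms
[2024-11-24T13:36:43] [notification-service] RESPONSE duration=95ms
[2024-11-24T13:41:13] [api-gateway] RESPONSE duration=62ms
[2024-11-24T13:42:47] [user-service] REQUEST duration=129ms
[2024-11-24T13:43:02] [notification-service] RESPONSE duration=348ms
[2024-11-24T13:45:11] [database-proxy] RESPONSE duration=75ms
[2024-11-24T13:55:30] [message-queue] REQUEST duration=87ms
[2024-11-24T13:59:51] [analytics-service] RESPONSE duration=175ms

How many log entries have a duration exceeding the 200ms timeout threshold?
5

To count timeouts:

1. Threshold: 200ms
2. Extract duration from each log entry
3. Count entries where duration > 200
4. Timeout count: 5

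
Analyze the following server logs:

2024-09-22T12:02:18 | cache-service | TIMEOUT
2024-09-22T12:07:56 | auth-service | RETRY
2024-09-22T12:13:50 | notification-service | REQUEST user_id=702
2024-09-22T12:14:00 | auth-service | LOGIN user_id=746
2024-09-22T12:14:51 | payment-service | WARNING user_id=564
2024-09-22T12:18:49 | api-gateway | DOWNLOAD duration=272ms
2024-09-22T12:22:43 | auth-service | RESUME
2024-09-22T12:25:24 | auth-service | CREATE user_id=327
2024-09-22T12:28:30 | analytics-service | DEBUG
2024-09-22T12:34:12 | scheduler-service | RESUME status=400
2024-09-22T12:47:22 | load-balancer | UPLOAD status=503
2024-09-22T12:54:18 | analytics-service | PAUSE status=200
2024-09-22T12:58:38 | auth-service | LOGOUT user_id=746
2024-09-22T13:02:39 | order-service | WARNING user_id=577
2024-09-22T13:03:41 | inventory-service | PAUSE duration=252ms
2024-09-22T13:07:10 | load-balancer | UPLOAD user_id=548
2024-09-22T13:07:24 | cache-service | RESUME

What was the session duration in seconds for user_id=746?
2678

To calculate session duration:

1. Find LOGIN event for user_id=746: 2024-09-22T12:14:00
2. Find LOGOUT event for user_id=746: 2024-09-22T12:58:38
3. Session duration: 2024-09-22T12:58:38 - 2024-09-22T12:14:00 = 2678 seconds (44 minutes)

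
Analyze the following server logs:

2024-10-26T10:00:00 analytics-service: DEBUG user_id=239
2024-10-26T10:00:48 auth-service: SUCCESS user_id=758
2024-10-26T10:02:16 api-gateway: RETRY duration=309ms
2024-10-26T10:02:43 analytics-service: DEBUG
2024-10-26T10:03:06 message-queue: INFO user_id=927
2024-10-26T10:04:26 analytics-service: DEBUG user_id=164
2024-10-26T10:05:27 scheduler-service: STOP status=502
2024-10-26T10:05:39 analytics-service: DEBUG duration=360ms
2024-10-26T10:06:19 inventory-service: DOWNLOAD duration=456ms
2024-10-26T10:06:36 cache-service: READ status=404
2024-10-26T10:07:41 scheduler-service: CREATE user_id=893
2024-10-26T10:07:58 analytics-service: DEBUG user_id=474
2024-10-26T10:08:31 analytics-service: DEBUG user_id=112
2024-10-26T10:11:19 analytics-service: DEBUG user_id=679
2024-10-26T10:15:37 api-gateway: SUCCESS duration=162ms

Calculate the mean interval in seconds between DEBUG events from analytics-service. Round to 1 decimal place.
113.2

To calculate average interval:

1. Find all DEBUG events for analytics-service in order
2. Calculate time gaps between consecutive events
3. Compute mean of gaps: 679 / 6 = 113.2 seconds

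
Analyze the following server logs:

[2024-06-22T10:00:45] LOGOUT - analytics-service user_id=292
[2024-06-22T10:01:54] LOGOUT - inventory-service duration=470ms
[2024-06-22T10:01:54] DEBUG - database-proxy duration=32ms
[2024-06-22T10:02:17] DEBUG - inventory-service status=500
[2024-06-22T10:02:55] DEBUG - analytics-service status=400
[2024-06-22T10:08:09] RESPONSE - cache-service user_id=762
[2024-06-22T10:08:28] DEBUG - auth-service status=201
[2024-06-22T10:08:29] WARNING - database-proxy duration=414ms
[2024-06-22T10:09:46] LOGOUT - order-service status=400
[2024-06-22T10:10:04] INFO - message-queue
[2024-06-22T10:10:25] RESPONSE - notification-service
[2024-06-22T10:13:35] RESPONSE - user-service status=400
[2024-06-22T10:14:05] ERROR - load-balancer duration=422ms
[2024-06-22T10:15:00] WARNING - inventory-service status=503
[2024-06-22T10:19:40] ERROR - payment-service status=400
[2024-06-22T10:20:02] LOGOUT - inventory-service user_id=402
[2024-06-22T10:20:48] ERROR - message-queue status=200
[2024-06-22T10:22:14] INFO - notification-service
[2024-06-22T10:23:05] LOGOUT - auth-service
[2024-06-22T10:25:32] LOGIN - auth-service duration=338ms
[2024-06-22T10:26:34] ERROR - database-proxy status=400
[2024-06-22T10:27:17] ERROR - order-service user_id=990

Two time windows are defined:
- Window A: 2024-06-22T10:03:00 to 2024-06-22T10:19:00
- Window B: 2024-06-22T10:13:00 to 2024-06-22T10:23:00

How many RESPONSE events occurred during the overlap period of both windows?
1

To find overlap events:

1. Window A: 2024-06-22T10:03:00 to 2024-06-22T10:19:00
2. Window B: 2024-06-22T10:13:00 to 2024-06-22T10:23:00
3. Overlap period: 2024-06-22T10:13:00 to 2024-06-22T10:19:00
4. Count RESPONSE events in overlap: 1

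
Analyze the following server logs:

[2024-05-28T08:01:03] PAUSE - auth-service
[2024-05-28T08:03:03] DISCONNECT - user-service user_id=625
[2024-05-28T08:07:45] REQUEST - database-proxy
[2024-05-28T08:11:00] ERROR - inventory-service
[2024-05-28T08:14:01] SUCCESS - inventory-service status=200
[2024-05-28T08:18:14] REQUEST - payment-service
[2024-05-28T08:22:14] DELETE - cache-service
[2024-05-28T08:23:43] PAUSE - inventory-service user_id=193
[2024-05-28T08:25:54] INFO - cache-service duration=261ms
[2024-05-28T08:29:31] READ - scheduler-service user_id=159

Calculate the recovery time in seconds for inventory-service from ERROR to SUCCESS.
181

To calculate recovery time:

1. Find ERROR event for inventory-service: 2024-05-28T08:11:00
2. Find next SUCCESS event for inventory-service: 2024-05-28T08:14:01
3. Recovery time: 2024-05-28T08:14:01 - 2024-05-28T08:11:00 = 181 seconds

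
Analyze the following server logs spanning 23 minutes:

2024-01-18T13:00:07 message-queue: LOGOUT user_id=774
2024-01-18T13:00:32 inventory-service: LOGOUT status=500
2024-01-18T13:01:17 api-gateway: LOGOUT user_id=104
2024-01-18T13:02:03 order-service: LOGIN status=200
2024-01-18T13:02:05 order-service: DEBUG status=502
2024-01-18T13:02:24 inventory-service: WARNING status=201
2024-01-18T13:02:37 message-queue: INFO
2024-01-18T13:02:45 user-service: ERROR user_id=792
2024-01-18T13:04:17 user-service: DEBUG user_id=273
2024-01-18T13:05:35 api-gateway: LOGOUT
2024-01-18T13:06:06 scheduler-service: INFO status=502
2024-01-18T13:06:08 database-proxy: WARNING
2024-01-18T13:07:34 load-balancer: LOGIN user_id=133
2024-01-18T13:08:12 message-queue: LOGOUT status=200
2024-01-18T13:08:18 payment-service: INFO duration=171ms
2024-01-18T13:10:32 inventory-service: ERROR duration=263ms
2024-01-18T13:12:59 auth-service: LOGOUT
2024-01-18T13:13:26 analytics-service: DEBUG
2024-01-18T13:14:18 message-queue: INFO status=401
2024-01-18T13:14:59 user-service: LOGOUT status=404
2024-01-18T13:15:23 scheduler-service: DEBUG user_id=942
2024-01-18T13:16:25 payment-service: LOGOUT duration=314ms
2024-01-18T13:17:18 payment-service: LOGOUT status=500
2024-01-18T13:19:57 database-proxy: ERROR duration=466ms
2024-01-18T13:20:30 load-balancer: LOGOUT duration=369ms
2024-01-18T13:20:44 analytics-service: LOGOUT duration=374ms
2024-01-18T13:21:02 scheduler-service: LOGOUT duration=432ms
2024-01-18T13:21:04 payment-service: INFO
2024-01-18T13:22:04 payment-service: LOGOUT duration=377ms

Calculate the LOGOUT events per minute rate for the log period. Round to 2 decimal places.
0.57

To calculate the rate:

1. Count total LOGOUT events: 13
2. Total time period: 23 minutes
3. Rate = 13 / 23 = 0.57 events per minute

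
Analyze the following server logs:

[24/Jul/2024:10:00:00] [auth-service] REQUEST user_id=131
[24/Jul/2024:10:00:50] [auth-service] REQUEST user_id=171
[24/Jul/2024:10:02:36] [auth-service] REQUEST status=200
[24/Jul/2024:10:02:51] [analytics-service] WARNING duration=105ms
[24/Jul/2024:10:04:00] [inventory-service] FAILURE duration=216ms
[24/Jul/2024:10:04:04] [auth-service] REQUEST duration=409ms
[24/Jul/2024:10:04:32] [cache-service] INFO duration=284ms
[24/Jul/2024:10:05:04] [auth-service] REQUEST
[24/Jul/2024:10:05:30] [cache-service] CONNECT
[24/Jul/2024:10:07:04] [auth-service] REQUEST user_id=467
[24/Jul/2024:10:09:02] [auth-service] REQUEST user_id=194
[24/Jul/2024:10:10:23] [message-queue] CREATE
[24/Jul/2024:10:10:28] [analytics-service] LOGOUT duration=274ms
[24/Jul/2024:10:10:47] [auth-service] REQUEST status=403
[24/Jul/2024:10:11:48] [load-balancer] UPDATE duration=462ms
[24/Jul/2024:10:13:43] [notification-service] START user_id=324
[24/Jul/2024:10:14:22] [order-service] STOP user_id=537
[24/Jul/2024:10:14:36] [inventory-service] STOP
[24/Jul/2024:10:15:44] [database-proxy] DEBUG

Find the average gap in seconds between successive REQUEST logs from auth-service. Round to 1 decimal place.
92.4

To calculate average interval:

1. Find all REQUEST events for auth-service in order
2. Calculate time gaps between consecutive events
3. Compute mean of gaps: 647 / 7 = 92.4 seconds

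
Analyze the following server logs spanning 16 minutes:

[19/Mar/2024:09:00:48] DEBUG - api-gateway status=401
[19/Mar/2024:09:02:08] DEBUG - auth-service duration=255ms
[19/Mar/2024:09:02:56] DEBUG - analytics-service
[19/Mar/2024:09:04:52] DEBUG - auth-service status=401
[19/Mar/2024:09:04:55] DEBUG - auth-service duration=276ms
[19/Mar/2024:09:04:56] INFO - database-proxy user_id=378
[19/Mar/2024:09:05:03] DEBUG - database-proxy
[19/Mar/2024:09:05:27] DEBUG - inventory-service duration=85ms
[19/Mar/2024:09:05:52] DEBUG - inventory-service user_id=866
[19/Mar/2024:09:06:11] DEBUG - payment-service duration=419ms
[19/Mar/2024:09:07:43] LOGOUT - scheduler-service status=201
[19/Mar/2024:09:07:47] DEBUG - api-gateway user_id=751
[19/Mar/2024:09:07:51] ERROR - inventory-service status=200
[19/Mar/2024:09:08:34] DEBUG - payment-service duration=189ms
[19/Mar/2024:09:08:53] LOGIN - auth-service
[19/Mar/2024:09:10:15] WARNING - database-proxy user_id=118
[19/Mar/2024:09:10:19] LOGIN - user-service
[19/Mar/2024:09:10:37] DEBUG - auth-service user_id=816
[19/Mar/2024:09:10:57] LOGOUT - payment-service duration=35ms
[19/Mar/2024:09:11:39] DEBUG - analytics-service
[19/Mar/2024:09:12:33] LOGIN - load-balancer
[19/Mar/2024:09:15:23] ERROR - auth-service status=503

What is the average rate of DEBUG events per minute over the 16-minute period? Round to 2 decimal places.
0.81

To calculate the rate:

1. Count total DEBUG events: 13
2. Total time period: 16 minutes
3. Rate = 13 / 16 = 0.81 events per minute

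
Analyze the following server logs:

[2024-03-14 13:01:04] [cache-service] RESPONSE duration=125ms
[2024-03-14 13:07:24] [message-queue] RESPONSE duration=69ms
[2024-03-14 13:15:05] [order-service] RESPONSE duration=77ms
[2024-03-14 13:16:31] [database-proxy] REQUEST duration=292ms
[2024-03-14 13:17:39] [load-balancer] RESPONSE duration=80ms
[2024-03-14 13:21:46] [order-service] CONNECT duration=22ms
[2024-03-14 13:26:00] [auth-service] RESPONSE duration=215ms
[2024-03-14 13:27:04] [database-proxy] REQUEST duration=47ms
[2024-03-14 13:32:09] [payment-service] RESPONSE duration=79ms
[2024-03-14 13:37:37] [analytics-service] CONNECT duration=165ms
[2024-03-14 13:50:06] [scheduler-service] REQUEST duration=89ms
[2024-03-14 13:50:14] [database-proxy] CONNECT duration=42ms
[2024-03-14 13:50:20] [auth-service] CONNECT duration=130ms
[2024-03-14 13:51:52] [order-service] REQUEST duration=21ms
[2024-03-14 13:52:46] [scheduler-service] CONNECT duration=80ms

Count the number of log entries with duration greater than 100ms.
5

To count timeouts:

1. Threshold: 100ms
2. Extract duration from each log entry
3. Count entries where duration > 100
4. Timeout count: 5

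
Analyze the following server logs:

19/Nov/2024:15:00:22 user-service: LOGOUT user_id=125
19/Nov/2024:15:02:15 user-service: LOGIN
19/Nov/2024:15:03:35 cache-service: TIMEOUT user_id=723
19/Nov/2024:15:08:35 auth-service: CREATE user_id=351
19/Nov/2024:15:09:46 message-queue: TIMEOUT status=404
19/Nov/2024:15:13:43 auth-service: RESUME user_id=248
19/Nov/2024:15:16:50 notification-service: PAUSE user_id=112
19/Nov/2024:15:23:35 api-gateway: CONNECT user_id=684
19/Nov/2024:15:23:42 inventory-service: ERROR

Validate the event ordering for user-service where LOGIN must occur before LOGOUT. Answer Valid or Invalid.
Invalid

To validate ordering:

1. Required order: LOGIN → LOGOUT
2. Rule: LOGIN must occur before LOGOUT
3. Check actual order of events for user-service
4. Result: Invalid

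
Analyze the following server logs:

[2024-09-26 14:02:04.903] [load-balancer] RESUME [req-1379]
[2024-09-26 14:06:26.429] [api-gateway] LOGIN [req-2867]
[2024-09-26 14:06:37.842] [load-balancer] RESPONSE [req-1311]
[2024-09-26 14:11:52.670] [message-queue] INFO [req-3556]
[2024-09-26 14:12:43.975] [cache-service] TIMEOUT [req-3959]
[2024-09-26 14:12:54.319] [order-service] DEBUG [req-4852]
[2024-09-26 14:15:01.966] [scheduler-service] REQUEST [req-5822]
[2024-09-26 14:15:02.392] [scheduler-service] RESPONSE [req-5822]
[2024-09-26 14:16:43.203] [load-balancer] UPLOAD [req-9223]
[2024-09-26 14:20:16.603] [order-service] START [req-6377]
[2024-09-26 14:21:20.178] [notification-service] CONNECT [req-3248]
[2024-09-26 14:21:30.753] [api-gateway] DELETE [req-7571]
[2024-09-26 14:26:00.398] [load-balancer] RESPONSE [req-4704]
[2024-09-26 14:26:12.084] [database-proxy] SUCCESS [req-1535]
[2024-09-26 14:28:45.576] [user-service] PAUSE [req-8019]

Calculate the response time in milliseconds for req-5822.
426

To calculate latency:

1. Find REQUEST with id req-5822: 2024-09-26 14:15:01.966
2. Find RESPONSE with id req-5822: 2024-09-26 14:15:02.392
3. Latency: 2024-09-26 14:15:02.392 - 2024-09-26 14:15:01.966 = 426ms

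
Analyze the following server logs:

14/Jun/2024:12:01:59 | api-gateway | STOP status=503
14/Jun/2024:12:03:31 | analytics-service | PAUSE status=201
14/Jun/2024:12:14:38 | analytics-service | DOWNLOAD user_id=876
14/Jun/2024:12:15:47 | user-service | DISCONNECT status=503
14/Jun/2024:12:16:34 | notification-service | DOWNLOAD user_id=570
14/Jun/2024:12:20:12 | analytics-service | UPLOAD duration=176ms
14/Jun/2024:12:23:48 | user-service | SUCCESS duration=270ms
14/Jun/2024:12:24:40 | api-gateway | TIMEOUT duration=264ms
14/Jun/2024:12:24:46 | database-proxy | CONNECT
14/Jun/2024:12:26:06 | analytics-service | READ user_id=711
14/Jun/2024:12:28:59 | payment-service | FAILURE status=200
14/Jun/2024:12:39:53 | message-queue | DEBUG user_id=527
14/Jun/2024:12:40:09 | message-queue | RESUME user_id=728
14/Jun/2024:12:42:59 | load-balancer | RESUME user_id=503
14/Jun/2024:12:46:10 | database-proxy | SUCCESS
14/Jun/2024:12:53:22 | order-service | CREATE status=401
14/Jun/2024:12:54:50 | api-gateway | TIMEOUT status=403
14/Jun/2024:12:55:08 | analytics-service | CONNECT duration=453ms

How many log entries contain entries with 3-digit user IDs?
6

To find matching entries:

1. Pattern to match: entries with 3-digit user IDs
2. Scan each log entry for the pattern
3. Count matches: 6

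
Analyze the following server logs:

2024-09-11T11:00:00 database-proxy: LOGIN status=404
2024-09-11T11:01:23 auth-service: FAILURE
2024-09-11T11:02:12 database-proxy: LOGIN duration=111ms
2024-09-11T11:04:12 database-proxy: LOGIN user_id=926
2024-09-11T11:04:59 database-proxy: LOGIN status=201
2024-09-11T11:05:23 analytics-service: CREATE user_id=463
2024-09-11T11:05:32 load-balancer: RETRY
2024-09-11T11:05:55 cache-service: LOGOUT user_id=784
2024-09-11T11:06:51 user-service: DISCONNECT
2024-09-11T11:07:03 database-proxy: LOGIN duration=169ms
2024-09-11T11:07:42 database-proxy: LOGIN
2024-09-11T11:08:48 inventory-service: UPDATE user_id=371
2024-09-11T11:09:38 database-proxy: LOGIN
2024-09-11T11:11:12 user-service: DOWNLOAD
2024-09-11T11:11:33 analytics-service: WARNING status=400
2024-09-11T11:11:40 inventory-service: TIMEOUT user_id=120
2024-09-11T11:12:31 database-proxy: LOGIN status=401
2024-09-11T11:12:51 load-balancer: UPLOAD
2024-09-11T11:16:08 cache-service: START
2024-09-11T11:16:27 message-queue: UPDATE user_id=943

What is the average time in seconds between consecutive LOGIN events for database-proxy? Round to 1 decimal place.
107.3

To calculate average interval:

1. Find all LOGIN events for database-proxy in order
2. Calculate time gaps between consecutive events
3. Compute mean of gaps: 751 / 7 = 107.3 seconds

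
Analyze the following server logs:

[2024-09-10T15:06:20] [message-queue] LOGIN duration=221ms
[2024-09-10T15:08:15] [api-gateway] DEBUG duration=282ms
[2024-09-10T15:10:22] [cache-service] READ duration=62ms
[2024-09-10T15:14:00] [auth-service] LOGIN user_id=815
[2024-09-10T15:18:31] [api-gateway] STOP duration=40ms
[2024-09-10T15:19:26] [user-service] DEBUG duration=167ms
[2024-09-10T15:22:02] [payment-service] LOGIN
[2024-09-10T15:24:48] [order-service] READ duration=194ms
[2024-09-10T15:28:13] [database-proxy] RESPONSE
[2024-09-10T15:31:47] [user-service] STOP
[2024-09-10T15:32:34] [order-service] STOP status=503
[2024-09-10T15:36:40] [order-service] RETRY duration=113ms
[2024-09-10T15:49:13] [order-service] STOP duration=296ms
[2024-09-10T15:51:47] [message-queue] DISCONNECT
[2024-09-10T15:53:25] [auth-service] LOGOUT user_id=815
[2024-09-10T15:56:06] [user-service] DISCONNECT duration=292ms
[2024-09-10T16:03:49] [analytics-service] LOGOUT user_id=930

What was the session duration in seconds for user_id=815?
2365

To calculate session duration:

1. Find LOGIN event for user_id=815: 2024-09-10T15:14:00
2. Find LOGOUT event for user_id=815: 2024-09-10T15:53:25
3. Session duration: 2024-09-10T15:53:25 - 2024-09-10T15:14:00 = 2365 seconds (39 minutes)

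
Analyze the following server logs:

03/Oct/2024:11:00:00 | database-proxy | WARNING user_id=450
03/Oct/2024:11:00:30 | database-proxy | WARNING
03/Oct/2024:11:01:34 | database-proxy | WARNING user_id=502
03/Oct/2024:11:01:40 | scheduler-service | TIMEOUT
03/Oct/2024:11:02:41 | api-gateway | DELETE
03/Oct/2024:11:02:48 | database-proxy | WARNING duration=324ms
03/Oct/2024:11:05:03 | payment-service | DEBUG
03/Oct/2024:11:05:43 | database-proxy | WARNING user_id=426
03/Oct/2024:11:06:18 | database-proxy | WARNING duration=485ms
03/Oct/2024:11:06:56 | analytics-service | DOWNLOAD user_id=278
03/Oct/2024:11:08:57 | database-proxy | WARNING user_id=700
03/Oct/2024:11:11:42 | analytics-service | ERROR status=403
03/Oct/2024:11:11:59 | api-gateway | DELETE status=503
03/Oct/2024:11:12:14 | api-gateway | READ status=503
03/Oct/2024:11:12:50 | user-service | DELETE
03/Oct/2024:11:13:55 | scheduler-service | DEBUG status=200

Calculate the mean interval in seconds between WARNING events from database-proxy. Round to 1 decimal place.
89.5

To calculate average interval:

1. Find all WARNING events for database-proxy in order
2. Calculate time gaps between consecutive events
3. Compute mean of gaps: 537 / 6 = 89.5 seconds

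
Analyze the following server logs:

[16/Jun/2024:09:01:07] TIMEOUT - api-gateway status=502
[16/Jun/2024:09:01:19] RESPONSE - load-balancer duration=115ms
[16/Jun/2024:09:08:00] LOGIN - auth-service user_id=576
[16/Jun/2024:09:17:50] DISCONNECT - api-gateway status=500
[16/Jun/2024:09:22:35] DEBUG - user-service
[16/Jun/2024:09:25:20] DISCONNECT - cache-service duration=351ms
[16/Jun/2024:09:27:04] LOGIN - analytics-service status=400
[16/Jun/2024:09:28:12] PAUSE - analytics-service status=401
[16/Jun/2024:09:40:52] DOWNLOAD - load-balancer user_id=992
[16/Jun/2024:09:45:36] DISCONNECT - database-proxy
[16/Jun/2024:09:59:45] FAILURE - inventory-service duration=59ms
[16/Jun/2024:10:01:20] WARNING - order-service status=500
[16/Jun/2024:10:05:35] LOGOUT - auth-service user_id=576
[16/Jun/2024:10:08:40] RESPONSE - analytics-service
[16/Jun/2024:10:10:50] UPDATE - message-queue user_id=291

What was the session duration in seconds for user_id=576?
3455

To calculate session duration:

1. Find LOGIN event for user_id=576: 16/Jun/2024:09:08:00
2. Find LOGOUT event for user_id=576: 16/Jun/2024:10:05:35
3. Session duration: 16/Jun/2024:10:05:35 - 16/Jun/2024:09:08:00 = 3455 seconds (57 minutes)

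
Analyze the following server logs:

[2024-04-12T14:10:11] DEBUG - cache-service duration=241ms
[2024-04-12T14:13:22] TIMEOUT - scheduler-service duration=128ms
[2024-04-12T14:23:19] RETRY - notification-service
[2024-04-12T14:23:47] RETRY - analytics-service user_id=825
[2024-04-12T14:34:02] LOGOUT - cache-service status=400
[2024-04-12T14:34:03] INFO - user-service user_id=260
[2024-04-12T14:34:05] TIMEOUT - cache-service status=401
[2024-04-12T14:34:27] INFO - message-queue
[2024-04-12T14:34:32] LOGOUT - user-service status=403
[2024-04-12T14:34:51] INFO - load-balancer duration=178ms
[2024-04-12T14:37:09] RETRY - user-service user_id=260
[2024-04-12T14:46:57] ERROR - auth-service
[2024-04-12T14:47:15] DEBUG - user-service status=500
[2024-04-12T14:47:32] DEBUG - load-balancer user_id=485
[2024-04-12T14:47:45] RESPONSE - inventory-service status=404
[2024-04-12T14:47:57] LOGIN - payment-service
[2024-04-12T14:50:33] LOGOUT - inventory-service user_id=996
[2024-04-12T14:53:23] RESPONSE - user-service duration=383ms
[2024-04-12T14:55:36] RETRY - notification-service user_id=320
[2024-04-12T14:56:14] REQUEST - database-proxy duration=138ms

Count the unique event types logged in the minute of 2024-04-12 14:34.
3

To count unique event types:

1. Filter events in the minute starting at 2024-04-12 14:34
2. Extract event types from matching entries
3. Count unique types: 3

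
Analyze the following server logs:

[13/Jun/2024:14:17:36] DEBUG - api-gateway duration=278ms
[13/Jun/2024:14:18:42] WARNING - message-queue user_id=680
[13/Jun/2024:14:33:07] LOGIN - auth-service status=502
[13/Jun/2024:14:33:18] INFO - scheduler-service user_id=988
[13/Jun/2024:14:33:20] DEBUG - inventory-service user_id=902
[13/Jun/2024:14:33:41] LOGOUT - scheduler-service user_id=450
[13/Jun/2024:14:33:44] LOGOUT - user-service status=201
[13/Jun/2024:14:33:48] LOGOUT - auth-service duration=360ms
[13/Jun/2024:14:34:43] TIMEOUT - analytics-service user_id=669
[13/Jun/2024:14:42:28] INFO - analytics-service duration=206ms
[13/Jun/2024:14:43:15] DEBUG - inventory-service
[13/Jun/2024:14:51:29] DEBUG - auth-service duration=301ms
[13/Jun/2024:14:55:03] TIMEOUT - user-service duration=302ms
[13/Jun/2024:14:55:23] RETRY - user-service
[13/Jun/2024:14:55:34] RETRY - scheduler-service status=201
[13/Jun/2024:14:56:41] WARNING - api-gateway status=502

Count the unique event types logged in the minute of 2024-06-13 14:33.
4

To count unique event types:

1. Filter events in the minute starting at 2024-06-13 14:33
2. Extract event types from matching entries
3. Count unique types: 4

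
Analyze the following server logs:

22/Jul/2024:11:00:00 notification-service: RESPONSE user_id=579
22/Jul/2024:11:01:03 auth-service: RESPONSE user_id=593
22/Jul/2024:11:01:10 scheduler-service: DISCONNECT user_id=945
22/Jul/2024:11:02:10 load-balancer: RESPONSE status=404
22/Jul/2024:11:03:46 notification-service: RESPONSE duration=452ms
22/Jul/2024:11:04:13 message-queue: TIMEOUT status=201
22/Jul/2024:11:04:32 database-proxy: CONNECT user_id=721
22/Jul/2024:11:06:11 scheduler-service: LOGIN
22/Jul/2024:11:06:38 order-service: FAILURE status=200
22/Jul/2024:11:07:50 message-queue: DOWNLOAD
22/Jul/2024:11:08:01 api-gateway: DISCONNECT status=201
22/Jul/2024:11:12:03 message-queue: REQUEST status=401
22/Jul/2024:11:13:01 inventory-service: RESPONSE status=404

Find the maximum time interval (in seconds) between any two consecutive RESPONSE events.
555

To find the longest gap:

1. Extract all RESPONSE events in chronological order
2. Calculate time differences between consecutive events
3. Find the maximum difference
4. Longest gap: 555 seconds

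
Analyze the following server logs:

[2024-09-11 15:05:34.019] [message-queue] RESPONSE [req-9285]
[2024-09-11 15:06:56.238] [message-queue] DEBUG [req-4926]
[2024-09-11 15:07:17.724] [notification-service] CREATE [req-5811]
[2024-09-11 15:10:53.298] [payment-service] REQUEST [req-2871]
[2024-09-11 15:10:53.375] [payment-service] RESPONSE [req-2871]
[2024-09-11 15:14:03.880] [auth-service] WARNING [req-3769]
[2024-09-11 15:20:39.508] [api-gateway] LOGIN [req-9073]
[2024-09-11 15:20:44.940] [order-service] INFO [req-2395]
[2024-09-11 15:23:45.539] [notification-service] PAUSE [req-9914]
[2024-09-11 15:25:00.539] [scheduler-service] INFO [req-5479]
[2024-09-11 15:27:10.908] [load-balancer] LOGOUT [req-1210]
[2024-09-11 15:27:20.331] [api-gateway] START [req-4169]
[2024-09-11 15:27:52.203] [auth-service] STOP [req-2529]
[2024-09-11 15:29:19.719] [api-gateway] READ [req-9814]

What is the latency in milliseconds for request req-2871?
77

To calculate latency:

1. Find REQUEST with id req-2871: 2024-09-11 15:10:53.298
2. Find RESPONSE with id req-2871: 2024-09-11 15:10:53.375
3. Latency: 2024-09-11 15:10:53.375 - 2024-09-11 15:10:53.298 = 77ms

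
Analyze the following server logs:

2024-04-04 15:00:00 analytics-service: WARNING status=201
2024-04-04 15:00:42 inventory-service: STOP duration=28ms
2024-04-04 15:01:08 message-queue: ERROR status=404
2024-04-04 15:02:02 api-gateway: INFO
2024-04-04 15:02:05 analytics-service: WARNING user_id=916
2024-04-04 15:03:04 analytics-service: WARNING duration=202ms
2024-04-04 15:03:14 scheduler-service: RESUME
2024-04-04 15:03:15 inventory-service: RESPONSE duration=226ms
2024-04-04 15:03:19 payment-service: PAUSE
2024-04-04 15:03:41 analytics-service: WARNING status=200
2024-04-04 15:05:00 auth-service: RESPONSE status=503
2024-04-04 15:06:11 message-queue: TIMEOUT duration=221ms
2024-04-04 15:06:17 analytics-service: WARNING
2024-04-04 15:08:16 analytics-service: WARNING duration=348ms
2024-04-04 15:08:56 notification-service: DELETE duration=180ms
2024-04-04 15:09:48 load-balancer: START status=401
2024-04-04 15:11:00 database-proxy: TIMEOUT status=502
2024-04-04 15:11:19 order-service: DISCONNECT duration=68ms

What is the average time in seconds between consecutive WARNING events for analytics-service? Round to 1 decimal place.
99.2

To calculate average interval:

1. Find all WARNING events for analytics-service in order
2. Calculate time gaps between consecutive events
3. Compute mean of gaps: 496 / 5 = 99.2 seconds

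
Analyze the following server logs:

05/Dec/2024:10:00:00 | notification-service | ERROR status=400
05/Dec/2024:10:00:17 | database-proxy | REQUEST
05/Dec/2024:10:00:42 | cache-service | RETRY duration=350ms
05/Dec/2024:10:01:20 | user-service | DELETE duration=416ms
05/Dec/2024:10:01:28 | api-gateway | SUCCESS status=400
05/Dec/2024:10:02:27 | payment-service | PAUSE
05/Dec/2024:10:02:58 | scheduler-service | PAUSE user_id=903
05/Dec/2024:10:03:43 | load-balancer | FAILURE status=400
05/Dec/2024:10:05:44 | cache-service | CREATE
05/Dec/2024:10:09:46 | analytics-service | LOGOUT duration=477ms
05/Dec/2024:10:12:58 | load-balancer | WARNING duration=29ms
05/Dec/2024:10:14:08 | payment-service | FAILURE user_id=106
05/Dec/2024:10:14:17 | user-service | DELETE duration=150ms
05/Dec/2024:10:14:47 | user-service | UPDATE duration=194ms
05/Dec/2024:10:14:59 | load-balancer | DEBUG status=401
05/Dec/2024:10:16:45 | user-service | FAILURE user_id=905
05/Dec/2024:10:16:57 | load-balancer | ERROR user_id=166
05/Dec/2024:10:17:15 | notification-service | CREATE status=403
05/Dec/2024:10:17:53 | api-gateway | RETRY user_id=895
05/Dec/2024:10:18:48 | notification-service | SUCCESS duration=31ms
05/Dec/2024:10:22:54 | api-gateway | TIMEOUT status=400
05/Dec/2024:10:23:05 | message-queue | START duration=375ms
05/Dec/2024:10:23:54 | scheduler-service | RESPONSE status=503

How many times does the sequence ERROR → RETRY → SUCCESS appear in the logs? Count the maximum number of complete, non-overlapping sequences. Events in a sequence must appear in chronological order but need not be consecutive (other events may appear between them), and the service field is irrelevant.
2

To count sequences:

1. Look for pattern: ERROR → RETRY → SUCCESS
2. Greedily scan the log in chronological order, matching each sequence element in turn (ignoring service)
3. Each time the full pattern completes, increment the count and restart matching from the next event
4. Complete non-overlapping sequences found: 2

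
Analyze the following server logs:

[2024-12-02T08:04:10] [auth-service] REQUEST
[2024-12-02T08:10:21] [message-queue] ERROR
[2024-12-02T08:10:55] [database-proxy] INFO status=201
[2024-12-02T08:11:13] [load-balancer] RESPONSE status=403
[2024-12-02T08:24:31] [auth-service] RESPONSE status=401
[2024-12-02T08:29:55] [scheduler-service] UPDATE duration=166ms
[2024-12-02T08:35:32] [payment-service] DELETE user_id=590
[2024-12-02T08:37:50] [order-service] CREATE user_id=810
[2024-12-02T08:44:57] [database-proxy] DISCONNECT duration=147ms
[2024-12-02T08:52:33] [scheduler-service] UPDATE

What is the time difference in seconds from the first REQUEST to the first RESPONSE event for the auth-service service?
1221

To find the time between events:

1. Locate the first REQUEST event for auth-service: 2024-12-02T08:04:10
2. Locate the first RESPONSE event for auth-service: 2024-12-02T08:24:31
3. Calculate the difference: 2024-12-02T08:24:31 - 2024-12-02T08:04:10 = 1221 seconds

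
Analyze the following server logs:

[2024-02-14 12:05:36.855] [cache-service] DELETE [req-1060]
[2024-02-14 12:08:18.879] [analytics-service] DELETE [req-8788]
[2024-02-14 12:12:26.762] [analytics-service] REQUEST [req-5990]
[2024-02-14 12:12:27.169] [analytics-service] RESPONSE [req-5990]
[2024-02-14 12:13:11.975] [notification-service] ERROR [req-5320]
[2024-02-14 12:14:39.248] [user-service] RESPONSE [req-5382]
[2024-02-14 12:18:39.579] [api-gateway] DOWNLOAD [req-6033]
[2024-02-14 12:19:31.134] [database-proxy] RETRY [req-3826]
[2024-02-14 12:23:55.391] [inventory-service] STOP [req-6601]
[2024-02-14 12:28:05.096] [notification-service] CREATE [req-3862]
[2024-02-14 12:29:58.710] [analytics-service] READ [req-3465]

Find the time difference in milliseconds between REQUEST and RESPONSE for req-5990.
407

To calculate latency:

1. Find REQUEST with id req-5990: 2024-02-14 12:12:26.762
2. Find RESPONSE with id req-5990: 2024-02-14 12:12:27.169
3. Latency: 2024-02-14 12:12:27.169 - 2024-02-14 12:12:26.762 = 407ms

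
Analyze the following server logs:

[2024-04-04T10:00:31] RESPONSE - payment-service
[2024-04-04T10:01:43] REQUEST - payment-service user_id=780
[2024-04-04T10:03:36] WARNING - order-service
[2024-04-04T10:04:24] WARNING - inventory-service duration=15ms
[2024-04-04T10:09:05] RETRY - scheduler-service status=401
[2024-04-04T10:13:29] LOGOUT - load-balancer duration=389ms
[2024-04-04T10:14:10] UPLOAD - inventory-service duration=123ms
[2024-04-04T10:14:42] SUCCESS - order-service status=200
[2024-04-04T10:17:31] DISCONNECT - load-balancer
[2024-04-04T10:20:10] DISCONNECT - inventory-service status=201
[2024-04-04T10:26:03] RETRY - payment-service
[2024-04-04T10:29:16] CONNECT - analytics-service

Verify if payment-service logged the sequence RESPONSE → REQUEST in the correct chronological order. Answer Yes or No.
Yes

To verify sequence order:

1. Find all events in sequence RESPONSE → REQUEST for payment-service
2. Extract their timestamps
3. Check if timestamps are in ascending order
4. Result: Yes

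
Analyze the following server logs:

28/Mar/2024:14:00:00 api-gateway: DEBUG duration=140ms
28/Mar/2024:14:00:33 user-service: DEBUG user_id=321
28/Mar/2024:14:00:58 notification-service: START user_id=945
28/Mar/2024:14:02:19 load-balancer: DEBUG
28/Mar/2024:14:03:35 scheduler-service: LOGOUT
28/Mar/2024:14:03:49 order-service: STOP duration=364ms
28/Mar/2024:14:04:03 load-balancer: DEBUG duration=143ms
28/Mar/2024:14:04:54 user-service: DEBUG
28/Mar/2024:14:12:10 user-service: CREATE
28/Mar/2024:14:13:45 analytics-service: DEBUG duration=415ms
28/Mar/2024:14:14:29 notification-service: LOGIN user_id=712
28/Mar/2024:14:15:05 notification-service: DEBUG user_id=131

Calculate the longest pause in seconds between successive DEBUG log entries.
531

To find the longest gap:

1. Extract all DEBUG events in chronological order
2. Calculate time differences between consecutive events
3. Find the maximum difference
4. Longest gap: 531 seconds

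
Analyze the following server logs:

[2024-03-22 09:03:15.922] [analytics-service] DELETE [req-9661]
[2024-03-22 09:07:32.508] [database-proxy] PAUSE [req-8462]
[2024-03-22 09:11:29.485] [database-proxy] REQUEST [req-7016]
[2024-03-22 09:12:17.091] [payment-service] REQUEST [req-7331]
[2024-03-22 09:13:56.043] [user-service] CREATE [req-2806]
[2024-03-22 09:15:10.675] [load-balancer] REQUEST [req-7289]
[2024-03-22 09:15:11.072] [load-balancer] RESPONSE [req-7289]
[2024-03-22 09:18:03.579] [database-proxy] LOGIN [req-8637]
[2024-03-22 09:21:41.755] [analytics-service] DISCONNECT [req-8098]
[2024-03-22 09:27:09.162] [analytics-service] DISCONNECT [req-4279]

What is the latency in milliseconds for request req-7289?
397

To calculate latency:

1. Find REQUEST with id req-7289: 2024-03-22 09:15:10.675
2. Find RESPONSE with id req-7289: 2024-03-22 09:15:11.072
3. Latency: 2024-03-22 09:15:11.072 - 2024-03-22 09:15:10.675 = 397ms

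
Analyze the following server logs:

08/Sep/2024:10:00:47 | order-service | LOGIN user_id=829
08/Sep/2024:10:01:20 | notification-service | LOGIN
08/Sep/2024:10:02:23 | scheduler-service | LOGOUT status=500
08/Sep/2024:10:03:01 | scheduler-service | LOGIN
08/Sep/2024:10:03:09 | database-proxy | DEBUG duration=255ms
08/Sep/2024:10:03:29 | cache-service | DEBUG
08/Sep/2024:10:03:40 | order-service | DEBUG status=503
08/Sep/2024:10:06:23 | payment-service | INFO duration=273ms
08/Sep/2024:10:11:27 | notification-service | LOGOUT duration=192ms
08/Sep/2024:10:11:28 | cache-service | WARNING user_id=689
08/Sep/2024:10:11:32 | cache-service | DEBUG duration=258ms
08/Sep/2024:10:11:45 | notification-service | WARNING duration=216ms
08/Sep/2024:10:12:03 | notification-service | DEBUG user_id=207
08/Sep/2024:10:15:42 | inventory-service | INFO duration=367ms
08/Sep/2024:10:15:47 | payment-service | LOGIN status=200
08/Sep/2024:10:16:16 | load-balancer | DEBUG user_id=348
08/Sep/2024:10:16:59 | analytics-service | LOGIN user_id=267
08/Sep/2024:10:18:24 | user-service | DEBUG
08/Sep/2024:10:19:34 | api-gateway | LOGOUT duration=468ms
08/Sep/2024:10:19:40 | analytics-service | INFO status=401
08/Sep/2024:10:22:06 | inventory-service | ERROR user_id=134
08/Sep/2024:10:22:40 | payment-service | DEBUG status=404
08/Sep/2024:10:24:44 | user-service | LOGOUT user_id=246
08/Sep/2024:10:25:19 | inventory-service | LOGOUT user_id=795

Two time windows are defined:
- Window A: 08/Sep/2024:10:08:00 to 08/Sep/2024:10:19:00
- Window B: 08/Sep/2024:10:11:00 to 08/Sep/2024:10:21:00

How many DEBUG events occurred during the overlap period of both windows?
4

To find overlap events:

1. Window A: 08/Sep/2024:10:08:00 to 08/Sep/2024:10:19:00
2. Window B: 08/Sep/2024:10:11:00 to 08/Sep/2024:10:21:00
3. Overlap period: 08/Sep/2024:10:11:00 to 08/Sep/2024:10:19:00
4. Count DEBUG events in overlap: 4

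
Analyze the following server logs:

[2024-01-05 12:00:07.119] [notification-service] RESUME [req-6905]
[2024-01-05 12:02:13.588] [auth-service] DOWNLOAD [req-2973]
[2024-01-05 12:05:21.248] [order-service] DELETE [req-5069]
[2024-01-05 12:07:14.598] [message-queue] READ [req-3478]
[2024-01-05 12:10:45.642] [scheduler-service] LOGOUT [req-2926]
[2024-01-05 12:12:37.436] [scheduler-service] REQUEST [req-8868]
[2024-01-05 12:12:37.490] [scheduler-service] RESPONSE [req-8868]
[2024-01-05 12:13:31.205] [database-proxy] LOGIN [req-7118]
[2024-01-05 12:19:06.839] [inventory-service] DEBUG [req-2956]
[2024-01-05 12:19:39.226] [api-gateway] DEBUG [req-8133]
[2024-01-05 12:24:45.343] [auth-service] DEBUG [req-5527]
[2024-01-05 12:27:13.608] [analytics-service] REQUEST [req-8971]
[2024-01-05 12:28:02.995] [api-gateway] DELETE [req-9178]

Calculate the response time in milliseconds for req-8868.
54

To calculate latency:

1. Find REQUEST with id req-8868: 2024-01-05 12:12:37.436
2. Find RESPONSE with id req-8868: 2024-01-05 12:12:37.490
3. Latency: 2024-01-05 12:12:37.490 - 2024-01-05 12:12:37.436 = 54ms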